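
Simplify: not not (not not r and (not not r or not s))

r

not not (not not r and (not not r or not s))
= not not not not r
= not not r
= r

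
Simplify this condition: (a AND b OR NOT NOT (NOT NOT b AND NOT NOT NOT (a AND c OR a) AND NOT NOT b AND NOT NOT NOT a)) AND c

(a AND b OR NOT NOT (NOT NOT b AND NOT NOT NOT (a AND c OR a) AND NOT NOT b AND NOT NOT NOT a)) AND c
= (a AND b OR NOT NOT (NOT NOT b AND NOT NOT NOT a AND NOT NOT b AND NOT NOT NOT a)) AND c
= (a AND b OR NOT NOT (NOT NOT b AND NOT NOT NOT a)) AND c
= (a AND b OR NOT (NOT b OR NOT NOT a)) AND c
= (a AND b OR b AND NOT a) AND c
= b AND c

b AND c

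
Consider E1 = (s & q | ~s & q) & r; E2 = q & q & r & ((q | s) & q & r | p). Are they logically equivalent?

E1: (s & q | ~s & q) & r
    = q & r
E2: q & q & r & ((q | s) & q & r | p)
    = q & q & r & (q & r | p)
    = q & r & (q & r | p)
    = q & r
Both reduce to q & r, so they are equivalent.

Yes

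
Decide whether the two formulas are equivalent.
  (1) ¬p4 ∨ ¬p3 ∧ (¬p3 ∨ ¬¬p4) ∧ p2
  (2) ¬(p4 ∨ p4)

No

E1: ¬p4 ∨ ¬p3 ∧ (¬p3 ∨ ¬¬p4) ∧ p2
    = ¬p4 ∨ ¬p3 ∧ (¬p3 ∨ p4) ∧ p2   (double negation)
    = ¬p4 ∨ ¬p3 ∧ p2   (absorption)
E2: ¬(p4 ∨ p4)
    = ¬p4   (idempotence)
These differ: at p2=1, p3=0, p4=1, E1 = 1 but E2 = 0.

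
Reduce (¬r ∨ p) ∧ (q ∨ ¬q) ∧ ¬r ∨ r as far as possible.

(¬r ∨ p) ∧ (q ∨ ¬q) ∧ ¬r ∨ r
= (¬r ∨ p) ∧ ¬r ∨ r   — complement / identity
= ¬r ∨ r   — absorption
= True   — complement

True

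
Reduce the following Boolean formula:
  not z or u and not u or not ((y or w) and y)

not z or u and not u or not ((y or w) and y)
= not z or not ((y or w) and y)   [complement / identity]
= not z or not y   [absorption]

not z or not y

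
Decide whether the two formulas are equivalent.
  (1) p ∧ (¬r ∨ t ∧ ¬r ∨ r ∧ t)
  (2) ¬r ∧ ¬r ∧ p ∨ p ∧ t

E1: p ∧ (¬r ∨ t ∧ ¬r ∨ r ∧ t)
    = p ∧ (¬r ∨ t)   — distribution
E2: ¬r ∧ ¬r ∧ p ∨ p ∧ t
    = p ∧ (¬r ∧ ¬r ∨ t)   — distribution
    = p ∧ (¬r ∨ t)   — idempotence
Both reduce to p ∧ (¬r ∨ t), so they are equivalent.

Yes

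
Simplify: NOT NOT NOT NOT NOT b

NOT NOT NOT NOT NOT b
= NOT NOT NOT b   — double negation
= NOT b   — double negation

NOT b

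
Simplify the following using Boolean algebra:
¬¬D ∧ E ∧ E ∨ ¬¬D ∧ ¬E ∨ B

¬¬D ∧ E ∧ E ∨ ¬¬D ∧ ¬E ∨ B
= ¬¬D ∧ E ∨ ¬¬D ∧ ¬E ∨ B
= ¬¬D ∨ B
= D ∨ B

D ∨ B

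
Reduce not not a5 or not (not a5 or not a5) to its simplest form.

a5

not not a5 or not (not a5 or not a5)
= not not a5 or a5 and a5   — De Morgan
= not not a5 or a5   — idempotence
= a5 or a5   — double negation
= a5   — idempotence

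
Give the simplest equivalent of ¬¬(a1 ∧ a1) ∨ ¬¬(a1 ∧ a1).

¬¬(a1 ∧ a1) ∨ ¬¬(a1 ∧ a1)
= ¬¬(a1 ∧ a1)
= a1 ∧ a1
= a1

a1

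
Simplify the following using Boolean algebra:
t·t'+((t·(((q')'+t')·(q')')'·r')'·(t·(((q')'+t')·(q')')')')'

t·q'

t·t'+((t·(((q')'+t')·(q')')'·r')'·(t·(((q')'+t')·(q')')')')'
= t·t'+t·(((q')'+t')·(q')')'·r'+t·(((q')'+t')·(q')')'   — De Morgan
= t·t'+t·(((q')'+t')·(q')')'   — absorption
= t·(((q')'+t')·(q')')'   — complement / identity
= t·((q')')'   — absorption
= t·q'   — double negation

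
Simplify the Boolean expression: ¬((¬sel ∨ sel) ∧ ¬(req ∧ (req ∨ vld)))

req

¬((¬sel ∨ sel) ∧ ¬(req ∧ (req ∨ vld)))
= ¬¬(req ∧ (req ∨ vld))   (complement / identity)
= ¬¬req   (absorption)
= req   (double negation)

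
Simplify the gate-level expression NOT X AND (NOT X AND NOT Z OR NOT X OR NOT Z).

NOT X AND (NOT X AND NOT Z OR NOT X OR NOT Z)
= NOT X AND (NOT X OR NOT Z)   (absorption)
= NOT X   (absorption)

NOT X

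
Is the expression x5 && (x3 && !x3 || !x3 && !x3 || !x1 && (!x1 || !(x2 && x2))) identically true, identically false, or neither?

neither

x5 && (x3 && !x3 || !x3 && !x3 || !x1 && (!x1 || !(x2 && x2)))
= x5 && (x3 && !x3 || !x3 && !x3 || !x1 && (!x1 || !x2))   — idempotence
= x5 && (!x3 || !x1 && (!x1 || !x2))   — distribution
= x5 && (!x3 || !x1)   — absorption
This depends on x1, x3, x5, so it is not a constant.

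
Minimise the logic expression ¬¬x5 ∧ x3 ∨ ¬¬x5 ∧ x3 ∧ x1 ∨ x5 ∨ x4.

¬¬x5 ∧ x3 ∨ ¬¬x5 ∧ x3 ∧ x1 ∨ x5 ∨ x4
= ¬¬x5 ∧ x3 ∨ x5 ∨ x4
= x5 ∧ x3 ∨ x5 ∨ x4
= x5 ∨ x4

x5 ∨ x4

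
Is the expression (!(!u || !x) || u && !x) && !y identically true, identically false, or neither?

neither

(!(!u || !x) || u && !x) && !y
= (u && x || u && !x) && !y   — De Morgan
= u && !y   — distribution
This depends on u, y, so it is not a constant.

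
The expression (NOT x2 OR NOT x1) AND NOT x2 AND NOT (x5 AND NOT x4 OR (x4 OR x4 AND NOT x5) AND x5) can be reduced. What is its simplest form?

NOT x2 AND NOT x5

(NOT x2 OR NOT x1) AND NOT x2 AND NOT (x5 AND NOT x4 OR (x4 OR x4 AND NOT x5) AND x5)
= (NOT x2 OR NOT x1) AND NOT x2 AND NOT (x5 AND NOT x4 OR x4 AND x5)   — absorption
= NOT x2 AND NOT (x5 AND NOT x4 OR x4 AND x5)   — absorption
= NOT x2 AND NOT x5   — distribution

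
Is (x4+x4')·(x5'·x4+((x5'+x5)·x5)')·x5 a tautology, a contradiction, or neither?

(x4+x4')·(x5'·x4+((x5'+x5)·x5)')·x5
= (x4+x4')·(x5'·x4+x5')·x5   [complement / identity]
= (x5'·x4+x5')·x5   [complement / identity]
= x5'·x5   [absorption]
= 0   [complement]

contradiction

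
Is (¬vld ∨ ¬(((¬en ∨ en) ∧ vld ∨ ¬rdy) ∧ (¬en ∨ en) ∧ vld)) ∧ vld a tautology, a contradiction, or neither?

(¬vld ∨ ¬(((¬en ∨ en) ∧ vld ∨ ¬rdy) ∧ (¬en ∨ en) ∧ vld)) ∧ vld
= (¬vld ∨ ¬((¬en ∨ en) ∧ vld)) ∧ vld   — absorption
= (¬vld ∨ ¬vld) ∧ vld   — complement / identity
= ¬vld ∧ vld   — idempotence
= False   — complement

contradiction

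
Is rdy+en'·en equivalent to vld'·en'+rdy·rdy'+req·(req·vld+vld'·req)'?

E1: rdy+en'·en
    = rdy
E2: vld'·en'+rdy·rdy'+req·(req·vld+vld'·req)'
    = vld'·en'+req·(req·vld+vld'·req)'
    = vld'·en'+req·req'
    = vld'·en'
These differ: at en=0, rdy=1, req=0, vld=1, E1 = 1 but E2 = 0.

No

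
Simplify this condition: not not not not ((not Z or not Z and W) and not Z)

not Z

not not not not ((not Z or not Z and W) and not Z)
= not not not not (not Z and not Z)
= not not not not not Z
= not not not Z
= not Z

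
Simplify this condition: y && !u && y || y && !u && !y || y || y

y

y && !u && y || y && !u && !y || y || y
= y && !u || y || y   — distribution
= y && !u || y   — idempotence
= y   — absorption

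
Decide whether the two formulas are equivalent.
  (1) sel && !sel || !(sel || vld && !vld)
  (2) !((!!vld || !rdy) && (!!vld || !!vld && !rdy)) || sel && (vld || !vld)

No

E1: sel && !sel || !(sel || vld && !vld)
    = sel && !sel || !sel   [complement / identity]
    = !sel   [complement / identity]
E2: !((!!vld || !rdy) && (!!vld || !!vld && !rdy)) || sel && (vld || !vld)
    = !((!!vld || !rdy) && !!vld) || sel && (vld || !vld)   [absorption]
    = !!!vld || sel && (vld || !vld)   [absorption]
    = !vld || sel && (vld || !vld)   [double negation]
    = !vld || sel   [complement / identity]
These differ: at rdy=1, sel=1, vld=1, E1 = 0 but E2 = 1.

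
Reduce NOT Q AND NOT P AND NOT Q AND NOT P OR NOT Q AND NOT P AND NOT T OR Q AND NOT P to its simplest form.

NOT Q AND NOT P AND NOT Q AND NOT P OR NOT Q AND NOT P AND NOT T OR Q AND NOT P
= NOT Q AND NOT P OR NOT Q AND NOT P AND NOT T OR Q AND NOT P   [idempotence]
= NOT Q AND NOT P OR Q AND NOT P   [absorption]
= NOT P   [distribution]

NOT P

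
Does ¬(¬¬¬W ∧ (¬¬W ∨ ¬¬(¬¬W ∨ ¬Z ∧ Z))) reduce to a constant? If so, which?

¬(¬¬¬W ∧ (¬¬W ∨ ¬¬(¬¬W ∨ ¬Z ∧ Z)))
= ¬(¬¬¬W ∧ (¬¬W ∨ ¬¬W ∨ ¬Z ∧ Z))
= ¬(¬¬¬W ∧ (¬¬W ∨ ¬¬W))
= ¬(¬¬¬W ∧ ¬¬W)
= ¬(¬W ∧ ¬¬W)
= W ∨ ¬W
= True

yes, True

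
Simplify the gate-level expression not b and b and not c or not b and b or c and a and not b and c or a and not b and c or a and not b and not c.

a and not b

not b and b and not c or not b and b or c and a and not b and c or a and not b and c or a and not b and not c
= not b and b and not c or not b and b or (a and not b and c or a and not b) and c or a and not b and not c   — distribution
= not b and b and not c or not b and b or a and not b and c or a and not b and not c   — absorption
= not b and b and not c or not b and b or a and not b   — distribution
= not b and b or a and not b   — absorption
= a and not b   — complement / identity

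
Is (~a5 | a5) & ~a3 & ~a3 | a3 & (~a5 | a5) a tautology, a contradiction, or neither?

(~a5 | a5) & ~a3 & ~a3 | a3 & (~a5 | a5)
= (~a5 | a5) & ~a3 | a3 & (~a5 | a5)   [idempotence]
= (~a3 | a3) & (~a5 | a5)   [distribution]
= ~a3 | a3   [complement / identity]
= 1   [complement]

tautology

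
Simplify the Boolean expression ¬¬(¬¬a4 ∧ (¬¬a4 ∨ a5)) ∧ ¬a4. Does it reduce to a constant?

False

¬¬(¬¬a4 ∧ (¬¬a4 ∨ a5)) ∧ ¬a4
= ¬¬¬¬a4 ∧ ¬a4   (absorption)
= ¬¬a4 ∧ ¬a4   (double negation)
= a4 ∧ ¬a4   (double negation)
= False   (complement)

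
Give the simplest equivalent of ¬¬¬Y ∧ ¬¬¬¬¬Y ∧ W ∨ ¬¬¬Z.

¬Y ∧ W ∨ ¬Z

¬¬¬Y ∧ ¬¬¬¬¬Y ∧ W ∨ ¬¬¬Z
= ¬¬¬Y ∧ ¬¬¬Y ∧ W ∨ ¬¬¬Z   [double negation]
= ¬¬¬Y ∧ W ∨ ¬¬¬Z   [idempotence]
= ¬¬¬Y ∧ W ∨ ¬Z   [double negation]
= ¬Y ∧ W ∨ ¬Z   [double negation]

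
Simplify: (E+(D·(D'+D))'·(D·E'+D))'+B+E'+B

E'+B

(E+(D·(D'+D))'·(D·E'+D))'+B+E'+B
= (E+(D·(D'+D))'·D)'+B+E'+B
= (E+D'·D)'+B+E'+B
= E'+B+E'+B
= E'+B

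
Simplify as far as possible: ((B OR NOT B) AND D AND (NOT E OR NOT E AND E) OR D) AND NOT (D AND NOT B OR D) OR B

B

((B OR NOT B) AND D AND (NOT E OR NOT E AND E) OR D) AND NOT (D AND NOT B OR D) OR B
= ((B OR NOT B) AND D AND NOT E OR D) AND NOT (D AND NOT B OR D) OR B
= (D AND NOT E OR D) AND NOT (D AND NOT B OR D) OR B
= (D AND NOT E OR D) AND NOT D OR B
= D AND NOT D OR B
= B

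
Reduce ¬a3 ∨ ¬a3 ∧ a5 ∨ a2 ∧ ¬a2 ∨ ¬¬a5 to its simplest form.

¬a3 ∨ ¬a3 ∧ a5 ∨ a2 ∧ ¬a2 ∨ ¬¬a5
= ¬a3 ∨ ¬a3 ∧ a5 ∨ a2 ∧ ¬a2 ∨ a5   [double negation]
= ¬a3 ∨ ¬a3 ∧ a5 ∨ a5   [complement / identity]
= ¬a3 ∨ a5   [absorption]

¬a3 ∨ a5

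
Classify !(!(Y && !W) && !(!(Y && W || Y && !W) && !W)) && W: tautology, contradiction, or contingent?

contradiction

!(!(Y && !W) && !(!(Y && W || Y && !W) && !W)) && W
= !(!(Y && !W) && !(!Y && !W)) && W   — distribution
= (Y && !W || !Y && !W) && W   — De Morgan
= !W && W   — distribution
= false   — complement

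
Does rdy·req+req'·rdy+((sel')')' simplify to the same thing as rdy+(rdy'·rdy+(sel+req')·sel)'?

Yes

E1: rdy·req+req'·rdy+((sel')')'
    = rdy+((sel')')'   [distribution]
    = rdy+sel'   [double negation]
E2: rdy+(rdy'·rdy+(sel+req')·sel)'
    = rdy+(rdy'·rdy+sel)'   [absorption]
    = rdy+sel'   [complement / identity]
Both reduce to rdy+sel', so they are equivalent.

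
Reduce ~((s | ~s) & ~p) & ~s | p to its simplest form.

~((s | ~s) & ~p) & ~s | p
= ~~p & ~s | p
= p & ~s | p
= p

p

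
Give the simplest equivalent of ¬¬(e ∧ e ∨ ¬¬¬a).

¬¬(e ∧ e ∨ ¬¬¬a)
= ¬¬(e ∧ e ∨ ¬a)   (double negation)
= ¬¬(e ∨ ¬a)   (idempotence)
= e ∨ ¬a   (double negation)

e ∨ ¬a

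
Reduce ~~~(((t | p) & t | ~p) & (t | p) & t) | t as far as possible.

~~~(((t | p) & t | ~p) & (t | p) & t) | t
= ~~~((t | p) & t) | t
= ~~~t | t
= ~t | t
= 1

1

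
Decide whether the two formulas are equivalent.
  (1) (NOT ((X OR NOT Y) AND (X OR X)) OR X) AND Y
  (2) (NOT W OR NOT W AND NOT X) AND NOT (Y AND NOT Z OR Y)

No

E1: (NOT ((X OR NOT Y) AND (X OR X)) OR X) AND Y
    = (NOT ((X OR NOT Y) AND X) OR X) AND Y
    = (NOT X OR X) AND Y
    = Y
E2: (NOT W OR NOT W AND NOT X) AND NOT (Y AND NOT Z OR Y)
    = NOT W AND NOT (Y AND NOT Z OR Y)
    = NOT W AND NOT Y
These differ: at W=1, X=0, Y=1, Z=0, E1 = 1 but E2 = 0.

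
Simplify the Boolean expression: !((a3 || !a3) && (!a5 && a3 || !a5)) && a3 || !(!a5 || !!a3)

a5

!((a3 || !a3) && (!a5 && a3 || !a5)) && a3 || !(!a5 || !!a3)
= !((a3 || !a3) && (!a5 && a3 || !a5)) && a3 || a5 && !a3   — De Morgan
= !(!a5 && a3 || !a5) && a3 || a5 && !a3   — complement / identity
= !!a5 && a3 || a5 && !a3   — absorption
= a5 && a3 || a5 && !a3   — double negation
= a5   — distribution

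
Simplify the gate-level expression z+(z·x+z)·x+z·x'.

z+(z·x+z)·x+z·x'
= z+z·x+z·x'   [absorption]
= z+z·x'   [absorption]
= z   [absorption]

z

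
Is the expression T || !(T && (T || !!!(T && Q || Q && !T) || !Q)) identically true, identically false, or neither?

identically true

T || !(T && (T || !!!(T && Q || Q && !T) || !Q))
= T || !(T && (T || !!!Q || !Q))   [distribution]
= T || !(T && (T || !Q || !Q))   [double negation]
= T || !(T && (T || !Q))   [idempotence]
= T || !T   [absorption]
= true   [complement]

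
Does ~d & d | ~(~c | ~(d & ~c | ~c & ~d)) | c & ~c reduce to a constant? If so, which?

yes, False

~d & d | ~(~c | ~(d & ~c | ~c & ~d)) | c & ~c
= ~d & d | c & (d & ~c | ~c & ~d) | c & ~c   (De Morgan)
= c & (d & ~c | ~c & ~d) | c & ~c   (complement / identity)
= c & ~c | c & ~c   (distribution)
= c & ~c   (idempotence)
= 0   (complement)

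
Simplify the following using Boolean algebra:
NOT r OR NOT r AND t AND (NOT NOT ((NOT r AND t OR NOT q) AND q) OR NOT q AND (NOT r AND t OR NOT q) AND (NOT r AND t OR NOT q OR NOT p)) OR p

NOT r OR p

NOT r OR NOT r AND t AND (NOT NOT ((NOT r AND t OR NOT q) AND q) OR NOT q AND (NOT r AND t OR NOT q) AND (NOT r AND t OR NOT q OR NOT p)) OR p
= NOT r OR NOT r AND t AND (NOT NOT ((NOT r AND t OR NOT q) AND q) OR NOT q AND (NOT r AND t OR NOT q)) OR p   — absorption
= NOT r OR NOT r AND t AND ((NOT r AND t OR NOT q) AND q OR NOT q AND (NOT r AND t OR NOT q)) OR p   — double negation
= NOT r OR NOT r AND t AND (NOT r AND t OR NOT q) OR p   — distribution
= NOT r OR NOT r AND t OR p   — absorption
= NOT r OR p   — absorption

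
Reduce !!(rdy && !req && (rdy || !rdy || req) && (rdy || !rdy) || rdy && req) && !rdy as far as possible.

!!(rdy && !req && (rdy || !rdy || req) && (rdy || !rdy) || rdy && req) && !rdy
= (rdy && !req && (rdy || !rdy || req) && (rdy || !rdy) || rdy && req) && !rdy   — double negation
= (rdy && !req && (rdy || !rdy) || rdy && req) && !rdy   — absorption
= (rdy && !req || rdy && req) && !rdy   — complement / identity
= rdy && !rdy   — distribution
= false   — complement

false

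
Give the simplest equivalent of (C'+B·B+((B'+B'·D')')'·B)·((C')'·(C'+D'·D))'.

(C'+B·B+((B'+B'·D')')'·B)·((C')'·(C'+D'·D))'
= (C'+B·B+((B'+B'·D')')'·B)·((C')'·C')'   (complement / identity)
= (C'+B·B+(B'+B'·D')·B)·((C')'·C')'   (double negation)
= (C'+B·B+(B'+B'·D')·B)·(C'+C)   (De Morgan)
= (C'+B·B+B'·B)·(C'+C)   (absorption)
= (C'+B)·(C'+C)   (distribution)
= C'+B   (complement / identity)

C'+B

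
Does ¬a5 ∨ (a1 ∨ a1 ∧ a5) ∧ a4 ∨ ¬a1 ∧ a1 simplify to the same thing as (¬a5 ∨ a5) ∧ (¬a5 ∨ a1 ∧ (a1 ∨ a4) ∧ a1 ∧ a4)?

Yes

E1: ¬a5 ∨ (a1 ∨ a1 ∧ a5) ∧ a4 ∨ ¬a1 ∧ a1
    = ¬a5 ∨ a1 ∧ a4 ∨ ¬a1 ∧ a1
    = ¬a5 ∨ a1 ∧ a4
E2: (¬a5 ∨ a5) ∧ (¬a5 ∨ a1 ∧ (a1 ∨ a4) ∧ a1 ∧ a4)
    = (¬a5 ∨ a5) ∧ (¬a5 ∨ a1 ∧ a1 ∧ a4)
    = ¬a5 ∨ a1 ∧ a1 ∧ a4
    = ¬a5 ∨ a1 ∧ a4
Both reduce to ¬a5 ∨ a1 ∧ a4, so they are equivalent.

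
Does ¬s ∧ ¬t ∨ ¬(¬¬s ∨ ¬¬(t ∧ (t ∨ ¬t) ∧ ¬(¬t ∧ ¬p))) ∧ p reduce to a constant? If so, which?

¬s ∧ ¬t ∨ ¬(¬¬s ∨ ¬¬(t ∧ (t ∨ ¬t) ∧ ¬(¬t ∧ ¬p))) ∧ p
= ¬s ∧ ¬t ∨ ¬(¬¬s ∨ ¬¬(t ∧ (t ∨ ¬t) ∧ (t ∨ p))) ∧ p   [De Morgan]
= ¬s ∧ ¬t ∨ ¬(¬¬s ∨ ¬¬(t ∧ (t ∨ p))) ∧ p   [complement / identity]
= ¬s ∧ ¬t ∨ ¬s ∧ ¬(t ∧ (t ∨ p)) ∧ p   [De Morgan]
= ¬s ∧ ¬t ∨ ¬s ∧ ¬t ∧ p   [absorption]
= ¬s ∧ ¬t   [absorption]
This depends on s, t, so it is not a constant.

no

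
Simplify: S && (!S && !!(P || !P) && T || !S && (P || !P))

S && (!S && !!(P || !P) && T || !S && (P || !P))
= S && (!S && (P || !P) && T || !S && (P || !P))   [double negation]
= S && !S && (P || !P)   [absorption]
= S && !S   [complement / identity]
= false   [complement]

false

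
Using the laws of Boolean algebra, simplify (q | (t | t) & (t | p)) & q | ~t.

q | ~t

(q | (t | t) & (t | p)) & q | ~t
= (q | t | t & p) & q | ~t
= (q | t) & q | ~t
= q | ~t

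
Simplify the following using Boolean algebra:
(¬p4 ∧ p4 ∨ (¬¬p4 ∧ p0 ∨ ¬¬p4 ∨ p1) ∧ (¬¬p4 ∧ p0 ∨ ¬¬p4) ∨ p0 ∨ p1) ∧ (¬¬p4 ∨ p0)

p4 ∨ p0

(¬p4 ∧ p4 ∨ (¬¬p4 ∧ p0 ∨ ¬¬p4 ∨ p1) ∧ (¬¬p4 ∧ p0 ∨ ¬¬p4) ∨ p0 ∨ p1) ∧ (¬¬p4 ∨ p0)
= ((¬¬p4 ∧ p0 ∨ ¬¬p4 ∨ p1) ∧ (¬¬p4 ∧ p0 ∨ ¬¬p4) ∨ p0 ∨ p1) ∧ (¬¬p4 ∨ p0)   (complement / identity)
= (¬¬p4 ∧ p0 ∨ ¬¬p4 ∨ p0 ∨ p1) ∧ (¬¬p4 ∨ p0)   (absorption)
= (¬¬p4 ∨ p0 ∨ p1) ∧ (¬¬p4 ∨ p0)   (absorption)
= ¬¬p4 ∨ p0   (absorption)
= p4 ∨ p0   (double negation)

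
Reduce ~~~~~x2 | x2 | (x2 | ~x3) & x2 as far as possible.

1

~~~~~x2 | x2 | (x2 | ~x3) & x2
= ~~~~~x2 | x2 | x2   [absorption]
= ~~~~~x2 | x2   [idempotence]
= ~~~x2 | x2   [double negation]
= ~x2 | x2   [double negation]
= 1   [complement]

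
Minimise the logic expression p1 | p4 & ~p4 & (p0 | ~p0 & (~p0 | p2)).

p1

p1 | p4 & ~p4 & (p0 | ~p0 & (~p0 | p2))
= p1 | p4 & ~p4 & (p0 | ~p0)   — absorption
= p1 | p4 & ~p4   — complement / identity
= p1   — complement / identity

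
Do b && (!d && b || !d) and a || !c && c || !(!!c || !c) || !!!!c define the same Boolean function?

E1: b && (!d && b || !d)
    = b && !d   [absorption]
E2: a || !c && c || !(!!c || !c) || !!!!c
    = a || !c && c || !c && c || !!!!c   [De Morgan]
    = a || !c && c || !!!!c   [complement / identity]
    = a || !!!!c   [complement / identity]
    = a || !!c   [double negation]
    = a || c   [double negation]
These differ: at a=1, b=0, c=1, d=0, E1 = 0 but E2 = 1.

No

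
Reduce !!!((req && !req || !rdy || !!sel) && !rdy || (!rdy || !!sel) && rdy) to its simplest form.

!!!((req && !req || !rdy || !!sel) && !rdy || (!rdy || !!sel) && rdy)
= !!!((!rdy || !!sel) && !rdy || (!rdy || !!sel) && rdy)   — complement / identity
= !((!rdy || !!sel) && !rdy || (!rdy || !!sel) && rdy)   — double negation
= !(!rdy || !!sel)   — distribution
= rdy && !sel   — De Morgan

rdy && !sel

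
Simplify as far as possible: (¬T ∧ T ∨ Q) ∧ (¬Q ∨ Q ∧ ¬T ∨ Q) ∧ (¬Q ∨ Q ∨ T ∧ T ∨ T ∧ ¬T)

(¬T ∧ T ∨ Q) ∧ (¬Q ∨ Q ∧ ¬T ∨ Q) ∧ (¬Q ∨ Q ∨ T ∧ T ∨ T ∧ ¬T)
= (¬T ∧ T ∨ Q) ∧ (¬Q ∨ Q ∧ ¬T ∨ Q) ∧ (¬Q ∨ Q ∨ T)   (distribution)
= (¬T ∧ T ∨ Q) ∧ (¬Q ∨ Q) ∧ (¬Q ∨ Q ∨ T)   (absorption)
= Q ∧ (¬Q ∨ Q) ∧ (¬Q ∨ Q ∨ T)   (complement / identity)
= Q ∧ (¬Q ∨ Q)   (absorption)
= Q   (complement / identity)

Q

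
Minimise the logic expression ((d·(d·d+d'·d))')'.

((d·(d·d+d'·d))')'
= ((d·d)')'   (distribution)
= d·d   (double negation)
= d   (idempotence)

d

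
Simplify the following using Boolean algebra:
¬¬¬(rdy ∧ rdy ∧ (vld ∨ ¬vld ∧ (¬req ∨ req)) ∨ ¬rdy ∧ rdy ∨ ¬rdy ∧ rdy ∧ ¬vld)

¬rdy

¬¬¬(rdy ∧ rdy ∧ (vld ∨ ¬vld ∧ (¬req ∨ req)) ∨ ¬rdy ∧ rdy ∨ ¬rdy ∧ rdy ∧ ¬vld)
= ¬¬¬(rdy ∧ rdy ∧ (vld ∨ ¬vld) ∨ ¬rdy ∧ rdy ∨ ¬rdy ∧ rdy ∧ ¬vld)   — complement / identity
= ¬¬¬(rdy ∧ rdy ∨ ¬rdy ∧ rdy ∨ ¬rdy ∧ rdy ∧ ¬vld)   — complement / identity
= ¬¬¬(rdy ∧ rdy ∨ ¬rdy ∧ rdy)   — absorption
= ¬¬¬rdy   — distribution
= ¬rdy   — double negation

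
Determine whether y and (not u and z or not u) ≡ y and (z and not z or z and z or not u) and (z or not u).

No

E1: y and (not u and z or not u)
    = y and not u   — absorption
E2: y and (z and not z or z and z or not u) and (z or not u)
    = y and (z or not u) and (z or not u)   — distribution
    = y and (z or not u)   — idempotence
These differ: at u=1, y=1, z=1, E1 = 0 but E2 = 1.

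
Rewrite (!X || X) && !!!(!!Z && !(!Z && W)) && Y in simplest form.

!Z && Y

(!X || X) && !!!(!!Z && !(!Z && W)) && Y
= (!X || X) && !!(!Z || !Z && W) && Y   — De Morgan
= (!X || X) && (!Z || !Z && W) && Y   — double negation
= (!X || X) && !Z && Y   — absorption
= !Z && Y   — complement / identity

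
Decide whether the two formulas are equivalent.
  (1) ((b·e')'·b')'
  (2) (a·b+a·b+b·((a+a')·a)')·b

E1: ((b·e')'·b')'
    = b·e'+b   (De Morgan)
    = b   (absorption)
E2: (a·b+a·b+b·((a+a')·a)')·b
    = (a·b+b·((a+a')·a)')·b   (idempotence)
    = (a·b+b·a')·b   (complement / identity)
    = b·b   (distribution)
    = b   (idempotence)
Both reduce to b, so they are equivalent.

Yes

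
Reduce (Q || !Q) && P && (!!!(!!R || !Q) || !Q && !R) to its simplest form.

(Q || !Q) && P && (!!!(!!R || !Q) || !Q && !R)
= P && (!!!(!!R || !Q) || !Q && !R)   (complement / identity)
= P && (!(!!R || !Q) || !Q && !R)   (double negation)
= P && (!R && Q || !Q && !R)   (De Morgan)
= P && !R   (distribution)

P && !R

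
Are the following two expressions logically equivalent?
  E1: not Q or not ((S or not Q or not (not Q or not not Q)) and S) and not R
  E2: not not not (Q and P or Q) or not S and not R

Yes

E1: not Q or not ((S or not Q or not (not Q or not not Q)) and S) and not R
    = not Q or not ((S or not Q or Q and not Q) and S) and not R   — De Morgan
    = not Q or not ((S or not Q) and S) and not R   — complement / identity
    = not Q or not S and not R   — absorption
E2: not not not (Q and P or Q) or not S and not R
    = not not not Q or not S and not R   — absorption
    = not Q or not S and not R   — double negation
Both reduce to not Q or not S and not R, so they are equivalent.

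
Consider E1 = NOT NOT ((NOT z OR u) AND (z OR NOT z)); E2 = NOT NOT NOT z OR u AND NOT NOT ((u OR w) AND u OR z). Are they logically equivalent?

E1: NOT NOT ((NOT z OR u) AND (z OR NOT z))
    = NOT NOT (NOT z OR u)   — complement / identity
    = NOT z OR u   — double negation
E2: NOT NOT NOT z OR u AND NOT NOT ((u OR w) AND u OR z)
    = NOT NOT NOT z OR u AND NOT NOT (u OR z)   — absorption
    = NOT NOT NOT z OR u AND (u OR z)   — double negation
    = NOT z OR u AND (u OR z)   — double negation
    = NOT z OR u   — absorption
Both reduce to NOT z OR u, so they are equivalent.

Yes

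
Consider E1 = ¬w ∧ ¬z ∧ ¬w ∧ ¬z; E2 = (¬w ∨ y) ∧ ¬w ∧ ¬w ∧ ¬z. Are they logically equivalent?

Yes

E1: ¬w ∧ ¬z ∧ ¬w ∧ ¬z
    = ¬w ∧ ¬z   — idempotence
E2: (¬w ∨ y) ∧ ¬w ∧ ¬w ∧ ¬z
    = ¬w ∧ ¬w ∧ ¬z   — absorption
    = ¬w ∧ ¬z   — idempotence
Both reduce to ¬w ∧ ¬z, so they are equivalent.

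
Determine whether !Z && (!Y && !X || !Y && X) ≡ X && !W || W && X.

E1: !Z && (!Y && !X || !Y && X)
    = !Z && !Y   (distribution)
E2: X && !W || W && X
    = X   (distribution)
These differ: at W=0, X=1, Y=0, Z=1, E1 = 0 but E2 = 1.

No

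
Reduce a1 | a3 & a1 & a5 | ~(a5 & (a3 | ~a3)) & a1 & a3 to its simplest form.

a1

a1 | a3 & a1 & a5 | ~(a5 & (a3 | ~a3)) & a1 & a3
= a1 | a3 & a1 & a5 | ~a5 & a1 & a3   (complement / identity)
= a1 | (a1 & a5 | ~a5 & a1) & a3   (distribution)
= a1 | a1 & a3   (distribution)
= a1   (absorption)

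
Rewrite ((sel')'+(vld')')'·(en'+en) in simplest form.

((sel')'+(vld')')'·(en'+en)
= sel'·vld'·(en'+en)   (De Morgan)
= sel'·vld'   (complement / identity)

sel'·vld'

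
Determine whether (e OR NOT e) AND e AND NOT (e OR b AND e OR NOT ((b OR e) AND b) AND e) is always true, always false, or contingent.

always false

(e OR NOT e) AND e AND NOT (e OR b AND e OR NOT ((b OR e) AND b) AND e)
= (e OR NOT e) AND e AND NOT (e OR b AND e OR NOT b AND e)   (absorption)
= e AND NOT (e OR b AND e OR NOT b AND e)   (complement / identity)
= e AND NOT (e OR e)   (distribution)
= e AND NOT e   (idempotence)
= FALSE   (complement)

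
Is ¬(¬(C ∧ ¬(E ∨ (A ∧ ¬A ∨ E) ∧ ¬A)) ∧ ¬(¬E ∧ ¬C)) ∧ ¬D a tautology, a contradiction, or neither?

¬(¬(C ∧ ¬(E ∨ (A ∧ ¬A ∨ E) ∧ ¬A)) ∧ ¬(¬E ∧ ¬C)) ∧ ¬D
= ¬(¬(C ∧ ¬(E ∨ E ∧ ¬A)) ∧ ¬(¬E ∧ ¬C)) ∧ ¬D   [complement / identity]
= (C ∧ ¬(E ∨ E ∧ ¬A) ∨ ¬E ∧ ¬C) ∧ ¬D   [De Morgan]
= (C ∧ ¬E ∨ ¬E ∧ ¬C) ∧ ¬D   [absorption]
= ¬E ∧ ¬D   [distribution]
This depends on D, E, so it is not a constant.

neither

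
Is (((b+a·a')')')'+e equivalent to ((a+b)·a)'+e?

No

E1: (((b+a·a')')')'+e
    = (b+a·a')'+e   [double negation]
    = b'+e   [complement / identity]
E2: ((a+b)·a)'+e
    = a'+e   [absorption]
These differ: at a=1, b=0, e=0, E1 = 1 but E2 = 0.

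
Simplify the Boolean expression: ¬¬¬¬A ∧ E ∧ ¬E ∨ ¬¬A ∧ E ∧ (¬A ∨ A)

A ∧ E

¬¬¬¬A ∧ E ∧ ¬E ∨ ¬¬A ∧ E ∧ (¬A ∨ A)
= ¬¬A ∧ E ∧ ¬E ∨ ¬¬A ∧ E ∧ (¬A ∨ A)
= ¬¬A ∧ E ∧ ¬E ∨ ¬¬A ∧ E
= ¬¬A ∧ E
= A ∧ E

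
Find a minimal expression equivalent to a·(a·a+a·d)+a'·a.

a·(a·a+a·d)+a'·a
= a·a·(a+d)+a'·a   — distribution
= a·a+a'·a   — absorption
= a   — distribution

a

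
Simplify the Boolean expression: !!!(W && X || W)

!!!(W && X || W)
= !(W && X || W)   — double negation
= !W   — absorption

!W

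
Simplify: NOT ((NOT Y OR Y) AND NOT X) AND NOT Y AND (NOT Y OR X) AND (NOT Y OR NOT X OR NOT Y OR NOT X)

NOT ((NOT Y OR Y) AND NOT X) AND NOT Y AND (NOT Y OR X) AND (NOT Y OR NOT X OR NOT Y OR NOT X)
= NOT ((NOT Y OR Y) AND NOT X) AND NOT Y AND (NOT Y OR X) AND (NOT Y OR NOT X)
= NOT ((NOT Y OR Y) AND NOT X) AND NOT Y AND (NOT Y OR NOT X)
= NOT NOT X AND NOT Y AND (NOT Y OR NOT X)
= NOT NOT X AND NOT Y
= X AND NOT Y

X AND NOT Y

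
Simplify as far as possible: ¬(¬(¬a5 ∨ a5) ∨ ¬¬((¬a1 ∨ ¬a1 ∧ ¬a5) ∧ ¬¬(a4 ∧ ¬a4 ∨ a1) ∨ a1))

¬(¬(¬a5 ∨ a5) ∨ ¬¬((¬a1 ∨ ¬a1 ∧ ¬a5) ∧ ¬¬(a4 ∧ ¬a4 ∨ a1) ∨ a1))
= (¬a5 ∨ a5) ∧ ¬((¬a1 ∨ ¬a1 ∧ ¬a5) ∧ ¬¬(a4 ∧ ¬a4 ∨ a1) ∨ a1)   — De Morgan
= (¬a5 ∨ a5) ∧ ¬((¬a1 ∨ ¬a1 ∧ ¬a5) ∧ ¬¬a1 ∨ a1)   — complement / identity
= (¬a5 ∨ a5) ∧ ¬(¬a1 ∧ ¬¬a1 ∨ a1)   — absorption
= ¬(¬a1 ∧ ¬¬a1 ∨ a1)   — complement / identity
= ¬(¬a1 ∧ a1 ∨ a1)   — double negation
= ¬a1   — complement / identity

¬a1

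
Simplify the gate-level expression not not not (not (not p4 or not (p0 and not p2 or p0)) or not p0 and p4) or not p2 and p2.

not p4

not not not (not (not p4 or not (p0 and not p2 or p0)) or not p0 and p4) or not p2 and p2
= not not not (not (not p4 or not (p0 and not p2 or p0)) or not p0 and p4)   [complement / identity]
= not not not (p4 and (p0 and not p2 or p0) or not p0 and p4)   [De Morgan]
= not not not (p4 and (p0 and not p2 or p0 or not p0))   [distribution]
= not not not (p4 and (p0 or not p0))   [absorption]
= not not not p4   [complement / identity]
= not p4   [double negation]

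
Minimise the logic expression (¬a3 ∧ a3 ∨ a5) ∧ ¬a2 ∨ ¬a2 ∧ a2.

a5 ∧ ¬a2

(¬a3 ∧ a3 ∨ a5) ∧ ¬a2 ∨ ¬a2 ∧ a2
= (¬a3 ∧ a3 ∨ a5) ∧ ¬a2   (complement / identity)
= a5 ∧ ¬a2   (complement / identity)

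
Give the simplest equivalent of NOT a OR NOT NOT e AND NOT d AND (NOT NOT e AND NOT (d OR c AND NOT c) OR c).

NOT a OR e AND NOT d

NOT a OR NOT NOT e AND NOT d AND (NOT NOT e AND NOT (d OR c AND NOT c) OR c)
= NOT a OR NOT NOT e AND NOT d AND (NOT NOT e AND NOT d OR c)   — complement / identity
= NOT a OR NOT NOT e AND NOT d   — absorption
= NOT a OR e AND NOT d   — double negation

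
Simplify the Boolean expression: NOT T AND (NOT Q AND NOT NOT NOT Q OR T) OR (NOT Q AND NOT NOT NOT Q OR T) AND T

NOT T AND (NOT Q AND NOT NOT NOT Q OR T) OR (NOT Q AND NOT NOT NOT Q OR T) AND T
= NOT Q AND NOT NOT NOT Q OR T
= NOT Q AND NOT Q OR T
= NOT Q OR T

NOT Q OR T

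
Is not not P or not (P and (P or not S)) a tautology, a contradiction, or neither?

not not P or not (P and (P or not S))
= not not P or not P   [absorption]
= P or not P   [double negation]
= True   [complement]

tautology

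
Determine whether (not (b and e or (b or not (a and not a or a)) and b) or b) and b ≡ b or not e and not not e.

E1: (not (b and e or (b or not (a and not a or a)) and b) or b) and b
    = (not (b and e or (b or not a) and b) or b) and b
    = (not (b and e or b) or b) and b
    = (not b or b) and b
    = b
E2: b or not e and not not e
    = b or not e and e
    = b
Both reduce to b, so they are equivalent.

Yes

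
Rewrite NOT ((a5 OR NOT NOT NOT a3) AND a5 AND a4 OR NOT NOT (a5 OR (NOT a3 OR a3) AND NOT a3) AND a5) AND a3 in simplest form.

NOT a5 AND a3

NOT ((a5 OR NOT NOT NOT a3) AND a5 AND a4 OR NOT NOT (a5 OR (NOT a3 OR a3) AND NOT a3) AND a5) AND a3
= NOT ((a5 OR NOT a3) AND a5 AND a4 OR NOT NOT (a5 OR (NOT a3 OR a3) AND NOT a3) AND a5) AND a3   [double negation]
= NOT ((a5 OR NOT a3) AND a5 AND a4 OR NOT NOT (a5 OR NOT a3) AND a5) AND a3   [complement / identity]
= NOT ((a5 OR NOT a3) AND a5 AND a4 OR (a5 OR NOT a3) AND a5) AND a3   [double negation]
= NOT ((a5 OR NOT a3) AND a5) AND a3   [absorption]
= NOT a5 AND a3   [absorption]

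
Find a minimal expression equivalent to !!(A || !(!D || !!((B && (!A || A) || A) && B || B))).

A || D && !B

!!(A || !(!D || !!((B && (!A || A) || A) && B || B)))
= A || !(!D || !!((B && (!A || A) || A) && B || B))
= A || !(!D || !!((B || A) && B || B))
= A || !(!D || !!(B || B))
= A || !(!D || !!B)
= A || D && !B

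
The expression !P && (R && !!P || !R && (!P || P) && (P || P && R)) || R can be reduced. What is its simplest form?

R

!P && (R && !!P || !R && (!P || P) && (P || P && R)) || R
= !P && (R && P || !R && (!P || P) && (P || P && R)) || R   [double negation]
= !P && (R && P || !R && (P || P && R)) || R   [complement / identity]
= !P && (R && P || !R && P) || R   [absorption]
= !P && P || R   [distribution]
= R   [complement / identity]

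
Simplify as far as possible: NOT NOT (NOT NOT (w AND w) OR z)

NOT NOT (NOT NOT (w AND w) OR z)
= NOT NOT (w AND w OR z)   [double negation]
= w AND w OR z   [double negation]
= w OR z   [idempotence]

w OR z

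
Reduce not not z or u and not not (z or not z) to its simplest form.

z or u

not not z or u and not not (z or not z)
= not not z or u and (z or not z)   [double negation]
= not not z or u   [complement / identity]
= z or u   [double negation]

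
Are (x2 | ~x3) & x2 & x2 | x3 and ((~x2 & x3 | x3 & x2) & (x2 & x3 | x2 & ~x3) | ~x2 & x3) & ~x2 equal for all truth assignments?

No

E1: (x2 | ~x3) & x2 & x2 | x3
    = (x2 | ~x3) & x2 | x3   — idempotence
    = x2 | x3   — absorption
E2: ((~x2 & x3 | x3 & x2) & (x2 & x3 | x2 & ~x3) | ~x2 & x3) & ~x2
    = ((~x2 & x3 | x3 & x2) & x2 | ~x2 & x3) & ~x2   — distribution
    = (x3 & x2 | ~x2 & x3) & ~x2   — distribution
    = x3 & ~x2   — distribution
These differ: at x2=1, x3=0, E1 = 1 but E2 = 0.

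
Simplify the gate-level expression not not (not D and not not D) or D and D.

D

not not (not D and not not D) or D and D
= not not (not D and D) or D and D
= not D and D or D and D
= D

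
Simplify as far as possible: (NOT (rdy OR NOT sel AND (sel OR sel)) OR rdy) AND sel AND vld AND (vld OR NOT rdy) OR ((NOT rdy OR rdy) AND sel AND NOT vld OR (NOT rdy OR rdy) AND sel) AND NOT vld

(NOT (rdy OR NOT sel AND (sel OR sel)) OR rdy) AND sel AND vld AND (vld OR NOT rdy) OR ((NOT rdy OR rdy) AND sel AND NOT vld OR (NOT rdy OR rdy) AND sel) AND NOT vld
= (NOT (rdy OR NOT sel AND (sel OR sel)) OR rdy) AND sel AND vld AND (vld OR NOT rdy) OR (NOT rdy OR rdy) AND sel AND NOT vld
= (NOT (rdy OR NOT sel AND sel) OR rdy) AND sel AND vld AND (vld OR NOT rdy) OR (NOT rdy OR rdy) AND sel AND NOT vld
= (NOT (rdy OR NOT sel AND sel) OR rdy) AND sel AND vld OR (NOT rdy OR rdy) AND sel AND NOT vld
= (NOT rdy OR rdy) AND sel AND vld OR (NOT rdy OR rdy) AND sel AND NOT vld
= (NOT rdy OR rdy) AND sel
= sel

sel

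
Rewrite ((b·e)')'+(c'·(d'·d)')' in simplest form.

b·e+c

((b·e)')'+(c'·(d'·d)')'
= ((b·e)')'+c+d'·d   — De Morgan
= ((b·e)')'+c   — complement / identity
= b·e+c   — double negation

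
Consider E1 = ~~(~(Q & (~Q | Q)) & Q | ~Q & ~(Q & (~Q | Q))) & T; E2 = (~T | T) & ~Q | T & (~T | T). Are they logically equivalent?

E1: ~~(~(Q & (~Q | Q)) & Q | ~Q & ~(Q & (~Q | Q))) & T
    = ~~~(Q & (~Q | Q)) & T   [distribution]
    = ~(Q & (~Q | Q)) & T   [double negation]
    = ~Q & T   [complement / identity]
E2: (~T | T) & ~Q | T & (~T | T)
    = (~T | T) & (~Q | T)   [distribution]
    = ~Q | T   [complement / identity]
These differ: at Q=0, T=0, E1 = 0 but E2 = 1.

No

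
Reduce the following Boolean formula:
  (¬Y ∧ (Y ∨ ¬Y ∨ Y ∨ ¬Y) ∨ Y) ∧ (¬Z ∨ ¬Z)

(¬Y ∧ (Y ∨ ¬Y ∨ Y ∨ ¬Y) ∨ Y) ∧ (¬Z ∨ ¬Z)
= (¬Y ∧ (Y ∨ ¬Y) ∨ Y) ∧ (¬Z ∨ ¬Z)   [idempotence]
= (¬Y ∨ Y) ∧ (¬Z ∨ ¬Z)   [complement / identity]
= ¬Z ∨ ¬Z   [complement / identity]
= ¬Z   [idempotence]

¬Z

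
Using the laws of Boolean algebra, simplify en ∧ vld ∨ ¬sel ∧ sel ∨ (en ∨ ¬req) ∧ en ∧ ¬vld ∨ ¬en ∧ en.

en

en ∧ vld ∨ ¬sel ∧ sel ∨ (en ∨ ¬req) ∧ en ∧ ¬vld ∨ ¬en ∧ en
= en ∧ vld ∨ (en ∨ ¬req) ∧ en ∧ ¬vld ∨ ¬en ∧ en   — complement / identity
= en ∧ vld ∨ (en ∨ ¬req) ∧ en ∧ ¬vld   — complement / identity
= en ∧ vld ∨ en ∧ ¬vld   — absorption
= en   — distribution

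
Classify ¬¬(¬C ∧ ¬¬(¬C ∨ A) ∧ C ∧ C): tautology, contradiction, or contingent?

contradiction

¬¬(¬C ∧ ¬¬(¬C ∨ A) ∧ C ∧ C)
= ¬C ∧ ¬¬(¬C ∨ A) ∧ C ∧ C   — double negation
= ¬C ∧ (¬C ∨ A) ∧ C ∧ C   — double negation
= ¬C ∧ (¬C ∨ A) ∧ C   — idempotence
= ¬C ∧ C   — absorption
= False   — complement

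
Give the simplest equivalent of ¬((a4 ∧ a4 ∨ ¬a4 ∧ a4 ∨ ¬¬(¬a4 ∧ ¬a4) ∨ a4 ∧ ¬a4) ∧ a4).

¬((a4 ∧ a4 ∨ ¬a4 ∧ a4 ∨ ¬¬(¬a4 ∧ ¬a4) ∨ a4 ∧ ¬a4) ∧ a4)
= ¬((a4 ∨ ¬¬(¬a4 ∧ ¬a4) ∨ a4 ∧ ¬a4) ∧ a4)   [distribution]
= ¬((a4 ∨ ¬a4 ∧ ¬a4 ∨ a4 ∧ ¬a4) ∧ a4)   [double negation]
= ¬((a4 ∨ ¬a4) ∧ a4)   [distribution]
= ¬a4   [complement / identity]

¬a4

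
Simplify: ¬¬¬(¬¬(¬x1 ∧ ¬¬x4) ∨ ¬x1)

x1

¬¬¬(¬¬(¬x1 ∧ ¬¬x4) ∨ ¬x1)
= ¬¬¬(¬(x1 ∨ ¬x4) ∨ ¬x1)   (De Morgan)
= ¬¬((x1 ∨ ¬x4) ∧ x1)   (De Morgan)
= ¬¬x1   (absorption)
= x1   (double negation)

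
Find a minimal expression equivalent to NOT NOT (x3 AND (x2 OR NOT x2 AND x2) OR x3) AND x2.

NOT NOT (x3 AND (x2 OR NOT x2 AND x2) OR x3) AND x2
= NOT NOT (x3 AND x2 OR x3) AND x2
= NOT NOT x3 AND x2
= x3 AND x2

x3 AND x2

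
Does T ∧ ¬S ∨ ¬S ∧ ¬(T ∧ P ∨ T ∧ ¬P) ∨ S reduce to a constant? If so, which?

yes, True

T ∧ ¬S ∨ ¬S ∧ ¬(T ∧ P ∨ T ∧ ¬P) ∨ S
= T ∧ ¬S ∨ ¬S ∧ ¬T ∨ S   (distribution)
= ¬S ∨ S   (distribution)
= True   (complement)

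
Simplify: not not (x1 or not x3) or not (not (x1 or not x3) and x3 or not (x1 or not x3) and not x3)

x1 or not x3

not not (x1 or not x3) or not (not (x1 or not x3) and x3 or not (x1 or not x3) and not x3)
= not not (x1 or not x3) or not not (x1 or not x3)
= not not (x1 or not x3)
= x1 or not x3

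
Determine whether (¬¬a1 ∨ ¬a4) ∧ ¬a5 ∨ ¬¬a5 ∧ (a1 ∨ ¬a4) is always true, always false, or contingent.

contingent

(¬¬a1 ∨ ¬a4) ∧ ¬a5 ∨ ¬¬a5 ∧ (a1 ∨ ¬a4)
= (a1 ∨ ¬a4) ∧ ¬a5 ∨ ¬¬a5 ∧ (a1 ∨ ¬a4)
= (a1 ∨ ¬a4) ∧ ¬a5 ∨ a5 ∧ (a1 ∨ ¬a4)
= a1 ∨ ¬a4
This depends on a1, a4, so it is not a constant.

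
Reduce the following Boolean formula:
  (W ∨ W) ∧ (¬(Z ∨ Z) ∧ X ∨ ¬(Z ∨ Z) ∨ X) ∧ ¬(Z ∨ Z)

(W ∨ W) ∧ (¬(Z ∨ Z) ∧ X ∨ ¬(Z ∨ Z) ∨ X) ∧ ¬(Z ∨ Z)
= W ∧ (¬(Z ∨ Z) ∧ X ∨ ¬(Z ∨ Z) ∨ X) ∧ ¬(Z ∨ Z)   — idempotence
= W ∧ (¬(Z ∨ Z) ∨ X) ∧ ¬(Z ∨ Z)   — absorption
= W ∧ ¬(Z ∨ Z)   — absorption
= W ∧ ¬Z   — idempotence

W ∧ ¬Z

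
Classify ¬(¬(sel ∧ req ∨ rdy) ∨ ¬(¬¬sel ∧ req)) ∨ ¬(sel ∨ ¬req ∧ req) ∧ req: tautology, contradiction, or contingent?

¬(¬(sel ∧ req ∨ rdy) ∨ ¬(¬¬sel ∧ req)) ∨ ¬(sel ∨ ¬req ∧ req) ∧ req
= ¬(¬(sel ∧ req ∨ rdy) ∨ ¬(¬¬sel ∧ req)) ∨ ¬sel ∧ req   [complement / identity]
= (sel ∧ req ∨ rdy) ∧ ¬¬sel ∧ req ∨ ¬sel ∧ req   [De Morgan]
= (sel ∧ req ∨ rdy) ∧ sel ∧ req ∨ ¬sel ∧ req   [double negation]
= sel ∧ req ∨ ¬sel ∧ req   [absorption]
= req   [distribution]
This depends on req, so it is not a constant.

contingent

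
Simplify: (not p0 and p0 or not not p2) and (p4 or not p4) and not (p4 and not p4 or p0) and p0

False

(not p0 and p0 or not not p2) and (p4 or not p4) and not (p4 and not p4 or p0) and p0
= (not p0 and p0 or not not p2) and not (p4 and not p4 or p0) and p0   [complement / identity]
= (not p0 and p0 or not not p2) and not p0 and p0   [complement / identity]
= (not p0 and p0 or p2) and not p0 and p0   [double negation]
= not p0 and p0   [absorption]
= False   [complement]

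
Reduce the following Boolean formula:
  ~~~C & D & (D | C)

~~~C & D & (D | C)
= ~C & D & (D | C)   [double negation]
= ~C & D   [absorption]

~C & D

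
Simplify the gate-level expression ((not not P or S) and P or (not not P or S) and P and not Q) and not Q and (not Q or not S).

((not not P or S) and P or (not not P or S) and P and not Q) and not Q and (not Q or not S)
= (not not P or S) and P and not Q and (not Q or not S)   (absorption)
= (P or S) and P and not Q and (not Q or not S)   (double negation)
= P and not Q and (not Q or not S)   (absorption)
= P and not Q   (absorption)

P and not Q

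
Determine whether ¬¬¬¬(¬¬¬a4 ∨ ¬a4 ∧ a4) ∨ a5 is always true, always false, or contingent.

¬¬¬¬(¬¬¬a4 ∨ ¬a4 ∧ a4) ∨ a5
= ¬¬(¬¬¬a4 ∨ ¬a4 ∧ a4) ∨ a5   (double negation)
= ¬¬¬¬¬a4 ∨ a5   (complement / identity)
= ¬¬¬a4 ∨ a5   (double negation)
= ¬a4 ∨ a5   (double negation)
This depends on a4, a5, so it is not a constant.

contingent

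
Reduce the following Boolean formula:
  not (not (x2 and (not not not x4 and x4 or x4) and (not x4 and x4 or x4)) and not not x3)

not (not (x2 and (not not not x4 and x4 or x4) and (not x4 and x4 or x4)) and not not x3)
= not (not (x2 and (not x4 and x4 or x4) and (not x4 and x4 or x4)) and not not x3)
= not (not (x2 and (not x4 and x4 or x4 and x4)) and not not x3)
= not (not (x2 and x4) and not not x3)
= x2 and x4 or not x3

x2 and x4 or not x3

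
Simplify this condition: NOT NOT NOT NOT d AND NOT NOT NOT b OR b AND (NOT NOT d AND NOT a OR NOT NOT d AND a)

NOT NOT NOT NOT d AND NOT NOT NOT b OR b AND (NOT NOT d AND NOT a OR NOT NOT d AND a)
= NOT NOT NOT NOT d AND NOT b OR b AND (NOT NOT d AND NOT a OR NOT NOT d AND a)   — double negation
= NOT NOT NOT NOT d AND NOT b OR b AND NOT NOT d   — distribution
= NOT NOT d AND NOT b OR b AND NOT NOT d   — double negation
= NOT NOT d   — distribution
= d   — double negation

d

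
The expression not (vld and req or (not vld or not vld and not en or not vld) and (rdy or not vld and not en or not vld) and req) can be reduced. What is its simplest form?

not req

not (vld and req or (not vld or not vld and not en or not vld) and (rdy or not vld and not en or not vld) and req)
= not (vld and req or (not vld and not en or not vld or not vld and rdy) and req)   — distribution
= not (vld and req or (not vld or not vld and rdy) and req)   — absorption
= not (vld and req or not vld and req)   — absorption
= not req   — distribution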